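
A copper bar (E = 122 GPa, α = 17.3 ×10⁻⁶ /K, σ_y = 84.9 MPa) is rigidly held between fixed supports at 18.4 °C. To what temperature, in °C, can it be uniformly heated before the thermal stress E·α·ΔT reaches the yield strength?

E·α·ΔT = 84.90 MPa ⇒ ΔT = 84.90 / (122.0×10³ × 17.3×10⁻⁶) = 40.23 K.
T = 18.4 + 40.23 = 58.63 °C.

58.6 °C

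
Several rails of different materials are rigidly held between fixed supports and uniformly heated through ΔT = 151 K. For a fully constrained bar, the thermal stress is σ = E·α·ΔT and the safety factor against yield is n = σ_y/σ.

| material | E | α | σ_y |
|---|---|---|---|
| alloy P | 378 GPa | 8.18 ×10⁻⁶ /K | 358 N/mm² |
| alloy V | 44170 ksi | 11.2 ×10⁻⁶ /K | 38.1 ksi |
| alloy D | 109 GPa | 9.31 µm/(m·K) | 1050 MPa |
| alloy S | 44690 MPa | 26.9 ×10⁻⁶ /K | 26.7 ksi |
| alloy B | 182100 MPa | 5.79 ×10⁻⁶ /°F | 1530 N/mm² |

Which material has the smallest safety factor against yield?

With everything in SI (GPa, ×10⁻⁶/K, MPa):
  alloy P: E = 378.0, α = 8.18, σ_y = 358.0 → σ = 467 MPa, n = 0.767
  alloy V: E = 304.5, α = 11.2, σ_y = 262.7 → σ = 515 MPa, n = 0.510
  alloy D: E = 109.0, α = 9.31, σ_y = 1050 → σ = 153 MPa, n = 6.85
  alloy S: E = 44.69, α = 26.9, σ_y = 184.1 → σ = 182 MPa, n = 1.01
  alloy B: E = 182.1, α = 10.4, σ_y = 1530 → σ = 287 MPa, n = 5.34
The minimum is alloy V at n = 0.510.

alloy V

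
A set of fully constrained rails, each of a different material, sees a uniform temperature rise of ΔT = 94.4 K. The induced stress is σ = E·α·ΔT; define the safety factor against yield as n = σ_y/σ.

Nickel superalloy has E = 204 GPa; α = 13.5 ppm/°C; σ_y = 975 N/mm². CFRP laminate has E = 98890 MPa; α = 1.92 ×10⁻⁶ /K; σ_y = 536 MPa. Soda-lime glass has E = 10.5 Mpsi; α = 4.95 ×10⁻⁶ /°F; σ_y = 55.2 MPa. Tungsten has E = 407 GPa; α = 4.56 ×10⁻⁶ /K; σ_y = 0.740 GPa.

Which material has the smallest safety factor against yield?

soda-lime glass

In consistent units (E in GPa, α in ×10⁻⁶/K, σ_y in MPa):
  nickel superalloy: E = 204.0, α = 13.5, σ_y = 975.0 → σ = 260 MPa, n = 3.75
  CFRP laminate: E = 98.89, α = 1.92, σ_y = 536.0 → σ = 17.9 MPa, n = 29.9
  soda-lime glass: E = 72.39, α = 8.91, σ_y = 55.20 → σ = 60.9 MPa, n = 0.907
  tungsten: E = 407.0, α = 4.56, σ_y = 740.0 → σ = 175 MPa, n = 4.22
The minimum is soda-lime glass at n = 0.907.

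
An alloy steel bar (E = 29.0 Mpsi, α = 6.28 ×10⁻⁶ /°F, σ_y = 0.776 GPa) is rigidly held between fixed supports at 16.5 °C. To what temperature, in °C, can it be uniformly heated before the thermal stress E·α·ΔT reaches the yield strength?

360 °C

E = 29.0 Mpsi = 199.9 GPa.
α = 6.28×10⁻⁶/°F × 9/5 = 11.3×10⁻⁶/K.
σ_y = 0.776 GPa = 776.0 MPa.
E·α·ΔT = 776.0 MPa ⇒ ΔT = 776.0 / (199.9×10³ × 11.3×10⁻⁶) = 343.3 K.
T = 16.5 + 343.3 = 359.8 °C.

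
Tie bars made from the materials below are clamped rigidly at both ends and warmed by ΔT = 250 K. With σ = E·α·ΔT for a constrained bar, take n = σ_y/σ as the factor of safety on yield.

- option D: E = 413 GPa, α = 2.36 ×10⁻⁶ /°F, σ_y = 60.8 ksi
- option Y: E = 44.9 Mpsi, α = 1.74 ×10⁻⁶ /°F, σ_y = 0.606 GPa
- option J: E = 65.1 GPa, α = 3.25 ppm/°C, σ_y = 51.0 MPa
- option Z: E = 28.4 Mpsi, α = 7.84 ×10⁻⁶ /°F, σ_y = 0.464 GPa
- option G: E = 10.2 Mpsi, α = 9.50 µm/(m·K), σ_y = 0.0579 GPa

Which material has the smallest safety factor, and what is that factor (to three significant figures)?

option G, n = 0.347

Per material, after unit conversion:
  option D: E = 413.0, α = 4.25, σ_y = 419.2 → σ = 439 MPa, n = 0.956
  option Y: E = 309.6, α = 3.13, σ_y = 606.0 → σ = 242 MPa, n = 2.50
  option J: E = 65.10, α = 3.25, σ_y = 51.00 → σ = 52.9 MPa, n = 0.964
  option Z: E = 195.8, α = 14.1, σ_y = 464.0 → σ = 691 MPa, n = 0.672
  option G: E = 70.33, α = 9.50, σ_y = 57.90 → σ = 167 MPa, n = 0.347
Option G has the lowest safety factor, n = 0.347.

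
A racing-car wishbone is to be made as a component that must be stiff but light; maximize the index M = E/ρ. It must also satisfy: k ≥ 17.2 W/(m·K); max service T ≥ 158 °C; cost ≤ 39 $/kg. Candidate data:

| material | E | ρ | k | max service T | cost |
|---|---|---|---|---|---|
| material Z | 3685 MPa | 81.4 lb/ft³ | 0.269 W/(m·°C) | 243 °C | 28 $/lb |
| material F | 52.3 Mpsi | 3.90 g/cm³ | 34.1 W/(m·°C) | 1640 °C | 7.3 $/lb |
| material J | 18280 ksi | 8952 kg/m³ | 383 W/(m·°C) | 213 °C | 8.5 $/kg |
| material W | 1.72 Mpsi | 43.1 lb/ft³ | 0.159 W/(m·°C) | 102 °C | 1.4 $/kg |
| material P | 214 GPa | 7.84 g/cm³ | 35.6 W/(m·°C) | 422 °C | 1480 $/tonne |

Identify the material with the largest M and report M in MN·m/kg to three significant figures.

material F, M = 92.5 MN·m/kg

Screen on constraints: k ≥ 17.2 W/(m·K); max service T ≥ 158 °C; cost ≤ 39 $/kg. Survivors: material F, material J, material P.
After converting to SI:
  material F: E = 360.6 GPa, ρ = 3900 kg/m³
  material J: E = 126.0 GPa, ρ = 8952 kg/m³
  material P: E = 214.0 GPa, ρ = 7840 kg/m³
  material F: M = 92.5 MN·m/kg
  material P: M = 27.3 MN·m/kg
  material J: M = 14.1 MN·m/kg
The maximum is for material F.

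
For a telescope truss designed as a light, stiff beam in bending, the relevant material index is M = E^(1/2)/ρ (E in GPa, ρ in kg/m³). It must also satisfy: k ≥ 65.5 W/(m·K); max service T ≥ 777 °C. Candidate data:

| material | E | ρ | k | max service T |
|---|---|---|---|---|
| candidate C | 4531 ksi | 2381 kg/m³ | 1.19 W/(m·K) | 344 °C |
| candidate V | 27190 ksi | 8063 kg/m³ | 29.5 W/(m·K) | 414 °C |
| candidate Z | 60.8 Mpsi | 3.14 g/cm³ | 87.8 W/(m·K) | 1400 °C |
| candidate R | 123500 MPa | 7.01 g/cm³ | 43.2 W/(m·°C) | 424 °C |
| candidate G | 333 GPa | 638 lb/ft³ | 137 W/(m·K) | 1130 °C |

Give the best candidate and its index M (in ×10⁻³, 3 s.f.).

candidate Z, M = 6.52×10⁻³

Screen on constraints: k ≥ 65.5 W/(m·K); max service T ≥ 777 °C. Survivors: candidate Z, candidate G.
In SI units:
  candidate Z: E = 419.2 GPa, ρ = 3140 kg/m³
  candidate G: E = 333.0 GPa, ρ = 10220 kg/m³
  candidate Z: M = 6.52×10⁻³
  candidate G: M = 1.79×10⁻³
Candidate Z ranks first.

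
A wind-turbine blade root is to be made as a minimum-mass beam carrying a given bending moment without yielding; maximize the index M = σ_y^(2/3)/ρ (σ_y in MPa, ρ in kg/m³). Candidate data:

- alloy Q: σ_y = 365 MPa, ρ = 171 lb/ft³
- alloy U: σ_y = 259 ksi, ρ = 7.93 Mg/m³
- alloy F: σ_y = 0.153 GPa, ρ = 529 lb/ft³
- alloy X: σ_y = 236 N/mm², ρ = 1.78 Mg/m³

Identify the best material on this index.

Normalizing units and computing the index:
  alloy Q: σ_y = 365.0 MPa, ρ = 2739 kg/m³
  alloy U: σ_y = 1786 MPa, ρ = 7930 kg/m³
  alloy F: σ_y = 153.0 MPa, ρ = 8474 kg/m³
  alloy X: σ_y = 236.0 MPa, ρ = 1780 kg/m³
  alloy X: M = 21.5×10⁻³
  alloy Q: M = 18.6×10⁻³
  alloy U: M = 18.6×10⁻³
  alloy F: M = 3.38×10⁻³
Highest index: alloy X.

alloy X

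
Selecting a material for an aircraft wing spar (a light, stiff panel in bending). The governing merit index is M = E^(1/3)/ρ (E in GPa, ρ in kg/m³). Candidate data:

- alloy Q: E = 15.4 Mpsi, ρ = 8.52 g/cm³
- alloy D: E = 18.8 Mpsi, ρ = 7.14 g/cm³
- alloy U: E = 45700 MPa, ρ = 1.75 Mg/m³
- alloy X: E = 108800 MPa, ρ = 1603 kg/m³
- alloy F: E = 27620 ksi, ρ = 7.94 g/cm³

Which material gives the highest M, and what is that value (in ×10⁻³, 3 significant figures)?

alloy X, M = 2.98×10⁻³

After converting to SI:
  alloy Q: E = 106.2 GPa, ρ = 8520 kg/m³
  alloy D: E = 129.6 GPa, ρ = 7140 kg/m³
  alloy U: E = 45.70 GPa, ρ = 1750 kg/m³
  alloy X: E = 108.8 GPa, ρ = 1603 kg/m³
  alloy F: E = 190.4 GPa, ρ = 7940 kg/m³
  alloy X: M = 2.98×10⁻³
  alloy U: M = 2.04×10⁻³
  alloy F: M = 0.725×10⁻³
  alloy D: M = 0.709×10⁻³
  alloy Q: M = 0.556×10⁻³
The maximum is for alloy X.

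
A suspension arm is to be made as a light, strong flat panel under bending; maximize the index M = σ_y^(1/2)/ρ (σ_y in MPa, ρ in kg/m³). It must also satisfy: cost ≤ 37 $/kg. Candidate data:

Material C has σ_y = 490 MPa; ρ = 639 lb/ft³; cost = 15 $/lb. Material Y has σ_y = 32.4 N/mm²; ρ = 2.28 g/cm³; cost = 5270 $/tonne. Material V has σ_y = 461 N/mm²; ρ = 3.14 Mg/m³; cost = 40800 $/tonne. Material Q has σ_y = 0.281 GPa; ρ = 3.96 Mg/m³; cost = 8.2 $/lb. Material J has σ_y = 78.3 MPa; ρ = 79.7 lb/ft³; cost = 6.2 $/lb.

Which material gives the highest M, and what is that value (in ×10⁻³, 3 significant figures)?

Screen on constraints: cost ≤ 37 $/kg. Survivors: material C, material Y, material Q, material J.
Convert each candidate to consistent units, then evaluate M:
  material C: σ_y = 490.0 MPa, ρ = 10240 kg/m³
  material Y: σ_y = 32.40 MPa, ρ = 2280 kg/m³
  material Q: σ_y = 281.0 MPa, ρ = 3960 kg/m³
  material J: σ_y = 78.30 MPa, ρ = 1277 kg/m³
  material J: M = 6.93×10⁻³
  material Q: M = 4.23×10⁻³
  material Y: M = 2.50×10⁻³
  material C: M = 2.16×10⁻³
The maximum is for material J.

material J, M = 6.93×10⁻³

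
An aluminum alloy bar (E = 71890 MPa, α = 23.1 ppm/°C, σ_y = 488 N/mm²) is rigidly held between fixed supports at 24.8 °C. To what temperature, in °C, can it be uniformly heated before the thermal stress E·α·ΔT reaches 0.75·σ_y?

245 °C

E = 71890 MPa = 71.89 GPa.
σ_y = 488 N/mm² = 488.0 MPa.
E·α·ΔT = 366.0 MPa ⇒ ΔT = 366.0 / (71.89×10³ × 23.1×10⁻⁶) = 220.4 K.
T = 24.8 + 220.4 = 245.2 °C.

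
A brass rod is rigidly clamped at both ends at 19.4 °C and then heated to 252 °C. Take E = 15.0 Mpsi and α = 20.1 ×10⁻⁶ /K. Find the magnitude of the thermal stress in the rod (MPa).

E = 15.0 Mpsi = 103.4 GPa.
ΔT = 232.6 K. Constrained thermal stress σ = E·α·ΔT = 103.4×10³ MPa × 20.1×10⁻⁶ × 232.6 = 484 MPa (compressive).

484 MPa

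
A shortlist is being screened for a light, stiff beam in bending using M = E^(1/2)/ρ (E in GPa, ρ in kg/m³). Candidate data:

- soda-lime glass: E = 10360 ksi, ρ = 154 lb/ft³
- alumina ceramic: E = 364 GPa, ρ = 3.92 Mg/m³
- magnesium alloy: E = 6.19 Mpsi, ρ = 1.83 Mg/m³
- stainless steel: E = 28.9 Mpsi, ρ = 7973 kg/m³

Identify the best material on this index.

Putting every candidate on a common basis:
  soda-lime glass: E = 71.43 GPa, ρ = 2467 kg/m³
  alumina ceramic: E = 364.0 GPa, ρ = 3920 kg/m³
  magnesium alloy: E = 42.68 GPa, ρ = 1830 kg/m³
  stainless steel: E = 199.3 GPa, ρ = 7973 kg/m³
  alumina ceramic: M = 4.87×10⁻³
  magnesium alloy: M = 3.57×10⁻³
  soda-lime glass: M = 3.43×10⁻³
  stainless steel: M = 1.77×10⁻³
Alumina ceramic has the largest M.

alumina ceramic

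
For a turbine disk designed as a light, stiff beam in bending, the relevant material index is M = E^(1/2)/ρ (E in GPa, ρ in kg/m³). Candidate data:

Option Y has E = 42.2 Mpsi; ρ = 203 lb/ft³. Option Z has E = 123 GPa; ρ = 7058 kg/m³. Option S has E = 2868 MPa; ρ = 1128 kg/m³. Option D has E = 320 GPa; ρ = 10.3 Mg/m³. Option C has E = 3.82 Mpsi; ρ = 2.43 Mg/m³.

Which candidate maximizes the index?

option Y

In SI units:
  option Y: E = 291.0 GPa, ρ = 3252 kg/m³
  option Z: E = 123.0 GPa, ρ = 7058 kg/m³
  option S: E = 2.868 GPa, ρ = 1128 kg/m³
  option D: E = 320.0 GPa, ρ = 10300 kg/m³
  option C: E = 26.34 GPa, ρ = 2430 kg/m³
  option Y: M = 5.25×10⁻³
  option C: M = 2.11×10⁻³
  option D: M = 1.74×10⁻³
  option Z: M = 1.57×10⁻³
  option S: M = 1.50×10⁻³
Option Y has the largest M.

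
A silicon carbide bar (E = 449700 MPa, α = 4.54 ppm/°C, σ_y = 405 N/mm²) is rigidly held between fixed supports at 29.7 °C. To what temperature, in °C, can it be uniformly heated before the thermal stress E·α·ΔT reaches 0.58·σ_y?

145 °C

E = 449700 MPa = 449.7 GPa.
σ_y = 405 N/mm² = 405.0 MPa.
E·α·ΔT = 234.9 MPa ⇒ ΔT = 234.9 / (449.7×10³ × 4.54×10⁻⁶) = 115.1 K.
T = 29.7 + 115.1 = 144.8 °C.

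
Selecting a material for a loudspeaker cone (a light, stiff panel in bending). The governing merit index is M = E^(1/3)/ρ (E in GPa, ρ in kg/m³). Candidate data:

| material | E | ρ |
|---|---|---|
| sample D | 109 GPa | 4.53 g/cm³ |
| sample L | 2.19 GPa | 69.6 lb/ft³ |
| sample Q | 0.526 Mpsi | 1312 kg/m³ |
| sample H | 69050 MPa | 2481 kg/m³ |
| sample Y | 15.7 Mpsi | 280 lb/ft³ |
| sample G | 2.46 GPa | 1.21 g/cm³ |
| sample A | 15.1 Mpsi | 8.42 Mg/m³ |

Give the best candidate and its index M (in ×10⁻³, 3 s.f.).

Putting every candidate on a common basis:
  sample D: E = 109.0 GPa, ρ = 4530 kg/m³
  sample L: E = 2.190 GPa, ρ = 1115 kg/m³
  sample Q: E = 3.627 GPa, ρ = 1312 kg/m³
  sample H: E = 69.05 GPa, ρ = 2481 kg/m³
  sample Y: E = 108.2 GPa, ρ = 4485 kg/m³
  sample G: E = 2.460 GPa, ρ = 1210 kg/m³
  sample A: E = 104.1 GPa, ρ = 8420 kg/m³
  sample H: M = 1.65×10⁻³
  sample Q: M = 1.17×10⁻³
  sample L: M = 1.16×10⁻³
  sample G: M = 1.12×10⁻³
  sample Y: M = 1.06×10⁻³
  sample D: M = 1.05×10⁻³
  sample A: M = 0.559×10⁻³
The maximum is for sample H.

sample H, M = 1.65×10⁻³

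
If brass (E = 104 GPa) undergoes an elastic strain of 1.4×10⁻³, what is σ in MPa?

146 MPa

σ = E·ε = 104000 MPa × 1.4×10⁻³ = 146 MPa.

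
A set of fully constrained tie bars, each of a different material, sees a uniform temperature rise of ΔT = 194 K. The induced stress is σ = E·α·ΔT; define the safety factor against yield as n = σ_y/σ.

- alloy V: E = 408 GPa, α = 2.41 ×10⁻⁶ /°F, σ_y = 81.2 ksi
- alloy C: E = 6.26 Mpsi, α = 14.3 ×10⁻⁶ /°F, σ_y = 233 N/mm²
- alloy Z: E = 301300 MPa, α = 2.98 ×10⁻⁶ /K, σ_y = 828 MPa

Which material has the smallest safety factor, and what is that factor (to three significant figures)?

With everything in SI (GPa, ×10⁻⁶/K, MPa):
  alloy V: E = 408.0, α = 4.34, σ_y = 559.9 → σ = 343 MPa, n = 1.63
  alloy C: E = 43.16, α = 25.7, σ_y = 233.0 → σ = 216 MPa, n = 1.08
  alloy Z: E = 301.3, α = 2.98, σ_y = 828.0 → σ = 174 MPa, n = 4.75
Smallest n: alloy C with n = 1.08.

alloy C, n = 1.08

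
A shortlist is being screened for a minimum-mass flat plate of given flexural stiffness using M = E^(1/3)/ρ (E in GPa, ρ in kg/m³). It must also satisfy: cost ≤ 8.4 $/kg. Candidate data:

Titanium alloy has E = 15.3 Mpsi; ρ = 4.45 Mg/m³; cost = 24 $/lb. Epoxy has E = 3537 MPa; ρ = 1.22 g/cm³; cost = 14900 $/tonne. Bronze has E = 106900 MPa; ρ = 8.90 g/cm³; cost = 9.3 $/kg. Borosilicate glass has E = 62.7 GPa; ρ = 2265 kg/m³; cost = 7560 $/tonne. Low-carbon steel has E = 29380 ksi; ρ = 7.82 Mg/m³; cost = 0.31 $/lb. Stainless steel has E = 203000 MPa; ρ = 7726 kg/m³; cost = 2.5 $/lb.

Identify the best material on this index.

Screen on constraints: cost ≤ 8.4 $/kg. Survivors: borosilicate glass, low-carbon steel, stainless steel.
Putting every candidate on a common basis:
  borosilicate glass: E = 62.70 GPa, ρ = 2265 kg/m³
  low-carbon steel: E = 202.6 GPa, ρ = 7820 kg/m³
  stainless steel: E = 203.0 GPa, ρ = 7726 kg/m³
  borosilicate glass: M = 1.75×10⁻³
  stainless steel: M = 0.761×10⁻³
  low-carbon steel: M = 0.751×10⁻³
The maximum is for borosilicate glass.

borosilicate glass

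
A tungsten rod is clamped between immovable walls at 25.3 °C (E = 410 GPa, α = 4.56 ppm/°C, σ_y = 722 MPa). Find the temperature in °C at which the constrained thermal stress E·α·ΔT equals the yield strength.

E·α·ΔT = 722.0 MPa ⇒ ΔT = 722.0 / (410.0×10³ × 4.56×10⁻⁶) = 386.2 K.
T = 25.3 + 386.2 = 411.5 °C.

411 °C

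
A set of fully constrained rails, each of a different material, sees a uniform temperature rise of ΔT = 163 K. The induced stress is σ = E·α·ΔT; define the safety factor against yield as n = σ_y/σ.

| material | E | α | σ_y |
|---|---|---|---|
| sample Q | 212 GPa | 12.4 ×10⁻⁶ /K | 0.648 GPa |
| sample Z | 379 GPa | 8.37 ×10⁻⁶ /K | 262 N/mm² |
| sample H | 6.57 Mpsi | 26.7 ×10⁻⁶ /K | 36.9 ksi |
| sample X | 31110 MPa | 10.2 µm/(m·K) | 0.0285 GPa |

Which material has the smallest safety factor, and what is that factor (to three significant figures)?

sample Z, n = 0.507

Converting E to GPa, α to ×10⁻⁶/K, σ_y to MPa, then σ and n for each:
  sample Q: E = 212.0, α = 12.4, σ_y = 648.0 → σ = 428 MPa, n = 1.51
  sample Z: E = 379.0, α = 8.37, σ_y = 262.0 → σ = 517 MPa, n = 0.507
  sample H: E = 45.30, α = 26.7, σ_y = 254.4 → σ = 197 MPa, n = 1.29
  sample X: E = 31.11, α = 10.2, σ_y = 28.50 → σ = 51.7 MPa, n = 0.551
Sample Z has the lowest safety factor, n = 0.507.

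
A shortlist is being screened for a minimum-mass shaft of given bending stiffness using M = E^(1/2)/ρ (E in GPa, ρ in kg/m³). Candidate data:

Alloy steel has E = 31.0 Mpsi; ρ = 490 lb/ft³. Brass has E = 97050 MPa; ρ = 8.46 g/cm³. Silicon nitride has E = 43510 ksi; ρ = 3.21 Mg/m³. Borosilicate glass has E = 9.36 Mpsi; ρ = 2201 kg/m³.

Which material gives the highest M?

silicon nitride

Convert each candidate to consistent units, then evaluate M:
  alloy steel: E = 213.7 GPa, ρ = 7849 kg/m³
  brass: E = 97.05 GPa, ρ = 8460 kg/m³
  silicon nitride: E = 300.0 GPa, ρ = 3210 kg/m³
  borosilicate glass: E = 64.53 GPa, ρ = 2201 kg/m³
  silicon nitride: M = 5.40×10⁻³
  borosilicate glass: M = 3.65×10⁻³
  alloy steel: M = 1.86×10⁻³
  brass: M = 1.16×10⁻³
Silicon nitride has the largest M.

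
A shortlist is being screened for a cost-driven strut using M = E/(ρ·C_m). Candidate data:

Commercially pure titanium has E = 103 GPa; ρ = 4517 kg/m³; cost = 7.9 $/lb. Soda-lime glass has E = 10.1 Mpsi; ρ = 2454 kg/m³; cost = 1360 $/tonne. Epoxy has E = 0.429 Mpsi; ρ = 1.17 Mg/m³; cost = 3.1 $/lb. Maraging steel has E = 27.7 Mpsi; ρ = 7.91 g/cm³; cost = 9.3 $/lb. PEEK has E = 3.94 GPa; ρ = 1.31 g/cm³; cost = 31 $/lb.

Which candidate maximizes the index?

soda-lime glass

In SI units:
  commercially pure titanium: E = 103.0 GPa, ρ = 4517 kg/m³, cost = 17.42 $/kg
  soda-lime glass: E = 69.64 GPa, ρ = 2454 kg/m³, cost = 1.360 $/kg
  epoxy: E = 2.958 GPa, ρ = 1170 kg/m³, cost = 6.834 $/kg
  maraging steel: E = 191.0 GPa, ρ = 7910 kg/m³, cost = 20.50 $/kg
  PEEK: E = 3.940 GPa, ρ = 1310 kg/m³, cost = 68.34 $/kg
  soda-lime glass: M = 20.9 MN·m per $
  commercially pure titanium: M = 1.31 MN·m per $
  maraging steel: M = 1.18 MN·m per $
  epoxy: M = 0.370 MN·m per $
  PEEK: M = 0.0440 MN·m per $
The maximum is for soda-lime glass.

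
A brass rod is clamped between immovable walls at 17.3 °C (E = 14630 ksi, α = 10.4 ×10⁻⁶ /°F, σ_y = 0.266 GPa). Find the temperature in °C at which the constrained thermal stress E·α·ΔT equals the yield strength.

158 °C

E = 14630 ksi = 100.9 GPa.
α = 10.4×10⁻⁶/°F × 9/5 = 18.7×10⁻⁶/K.
σ_y = 0.266 GPa = 266.0 MPa.
E·α·ΔT = 266.0 MPa ⇒ ΔT = 266.0 / (100.9×10³ × 18.7×10⁻⁶) = 140.9 K.
T = 17.3 + 140.9 = 158.2 °C.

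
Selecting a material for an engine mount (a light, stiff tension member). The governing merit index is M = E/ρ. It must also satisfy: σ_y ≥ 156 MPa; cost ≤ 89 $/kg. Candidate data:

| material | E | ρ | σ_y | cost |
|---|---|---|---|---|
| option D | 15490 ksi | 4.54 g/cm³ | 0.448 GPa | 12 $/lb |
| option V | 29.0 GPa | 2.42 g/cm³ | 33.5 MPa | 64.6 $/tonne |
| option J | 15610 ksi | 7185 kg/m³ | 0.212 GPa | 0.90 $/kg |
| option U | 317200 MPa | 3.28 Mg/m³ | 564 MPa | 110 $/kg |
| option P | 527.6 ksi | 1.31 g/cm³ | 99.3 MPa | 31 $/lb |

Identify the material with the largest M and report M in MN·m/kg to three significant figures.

option D, M = 23.5 MN·m/kg

Screen on constraints: σ_y ≥ 156 MPa; cost ≤ 89 $/kg. Survivors: option D, option J.
Normalizing units and computing the index:
  option D: E = 106.8 GPa, ρ = 4540 kg/m³
  option J: E = 107.6 GPa, ρ = 7185 kg/m³
  option D: M = 23.5 MN·m/kg
  option J: M = 15.0 MN·m/kg
Option D has the largest M.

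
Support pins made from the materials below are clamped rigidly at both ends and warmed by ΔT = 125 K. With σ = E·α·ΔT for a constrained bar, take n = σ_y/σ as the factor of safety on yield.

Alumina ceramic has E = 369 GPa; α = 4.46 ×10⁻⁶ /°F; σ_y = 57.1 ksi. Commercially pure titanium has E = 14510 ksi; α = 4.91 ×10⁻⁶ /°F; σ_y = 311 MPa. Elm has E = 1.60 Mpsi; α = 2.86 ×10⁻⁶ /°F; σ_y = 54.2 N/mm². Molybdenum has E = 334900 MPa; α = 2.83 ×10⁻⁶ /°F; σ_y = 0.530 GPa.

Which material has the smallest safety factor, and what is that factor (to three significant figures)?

In consistent units (E in GPa, α in ×10⁻⁶/K, σ_y in MPa):
  alumina ceramic: E = 369.0, α = 8.03, σ_y = 393.7 → σ = 370 MPa, n = 1.06
  commercially pure titanium: E = 100.0, α = 8.84, σ_y = 311.0 → σ = 111 MPa, n = 2.81
  elm: E = 11.03, α = 5.15, σ_y = 54.20 → σ = 7.10 MPa, n = 7.64
  molybdenum: E = 334.9, α = 5.09, σ_y = 530.0 → σ = 213 MPa, n = 2.49
The minimum is alumina ceramic at n = 1.06.

alumina ceramic, n = 1.06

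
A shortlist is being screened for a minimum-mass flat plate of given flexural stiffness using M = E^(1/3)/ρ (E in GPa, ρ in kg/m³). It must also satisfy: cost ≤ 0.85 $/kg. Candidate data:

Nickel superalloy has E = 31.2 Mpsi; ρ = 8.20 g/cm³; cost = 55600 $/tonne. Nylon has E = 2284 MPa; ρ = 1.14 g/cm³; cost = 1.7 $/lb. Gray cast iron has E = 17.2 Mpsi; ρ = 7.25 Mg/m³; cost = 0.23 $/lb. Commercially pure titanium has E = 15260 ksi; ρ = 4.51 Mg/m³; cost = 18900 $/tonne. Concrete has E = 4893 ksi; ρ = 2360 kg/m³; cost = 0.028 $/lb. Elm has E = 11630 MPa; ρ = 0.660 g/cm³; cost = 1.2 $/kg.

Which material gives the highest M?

concrete

Screen on constraints: cost ≤ 0.85 $/kg. Survivors: gray cast iron, concrete.
Putting every candidate on a common basis:
  gray cast iron: E = 118.6 GPa, ρ = 7250 kg/m³
  concrete: E = 33.74 GPa, ρ = 2360 kg/m³
  concrete: M = 1.37×10⁻³
  gray cast iron: M = 0.678×10⁻³
Concrete has the largest M.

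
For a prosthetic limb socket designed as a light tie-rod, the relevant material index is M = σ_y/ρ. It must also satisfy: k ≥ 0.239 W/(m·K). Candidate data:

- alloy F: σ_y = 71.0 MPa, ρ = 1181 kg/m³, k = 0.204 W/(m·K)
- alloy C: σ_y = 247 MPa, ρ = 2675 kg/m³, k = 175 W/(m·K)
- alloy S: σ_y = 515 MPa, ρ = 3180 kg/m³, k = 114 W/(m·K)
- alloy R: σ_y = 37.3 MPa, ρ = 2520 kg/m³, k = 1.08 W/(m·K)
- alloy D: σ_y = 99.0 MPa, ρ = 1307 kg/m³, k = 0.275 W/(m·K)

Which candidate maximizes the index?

Screen on constraints: k ≥ 0.239 W/(m·K). Survivors: alloy C, alloy S, alloy R, alloy D.
Per-candidate index values:
  alloy S: M = 162 kN·m/kg
  alloy C: M = 92.3 kN·m/kg
  alloy D: M = 75.7 kN·m/kg
  alloy R: M = 14.8 kN·m/kg
Alloy S has the largest M.

alloy S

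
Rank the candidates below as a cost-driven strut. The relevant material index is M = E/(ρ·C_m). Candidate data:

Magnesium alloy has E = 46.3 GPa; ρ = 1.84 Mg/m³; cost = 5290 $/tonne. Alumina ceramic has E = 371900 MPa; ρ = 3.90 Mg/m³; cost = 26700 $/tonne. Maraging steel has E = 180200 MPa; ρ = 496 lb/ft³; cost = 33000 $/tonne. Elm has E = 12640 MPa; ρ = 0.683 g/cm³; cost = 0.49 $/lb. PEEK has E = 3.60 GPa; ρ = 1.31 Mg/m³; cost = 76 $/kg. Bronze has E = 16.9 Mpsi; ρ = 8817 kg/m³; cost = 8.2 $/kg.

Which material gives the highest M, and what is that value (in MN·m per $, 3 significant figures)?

In SI units:
  magnesium alloy: E = 46.30 GPa, ρ = 1840 kg/m³, cost = 5.290 $/kg
  alumina ceramic: E = 371.9 GPa, ρ = 3900 kg/m³, cost = 26.70 $/kg
  maraging steel: E = 180.2 GPa, ρ = 7945 kg/m³, cost = 33.00 $/kg
  elm: E = 12.64 GPa, ρ = 683.0 kg/m³, cost = 1.080 $/kg
  PEEK: E = 3.600 GPa, ρ = 1310 kg/m³, cost = 76.00 $/kg
  bronze: E = 116.5 GPa, ρ = 8817 kg/m³, cost = 8.200 $/kg
  elm: M = 17.1 MN·m per $
  magnesium alloy: M = 4.76 MN·m per $
  alumina ceramic: M = 3.57 MN·m per $
  bronze: M = 1.61 MN·m per $
  maraging steel: M = 0.687 MN·m per $
  PEEK: M = 0.0362 MN·m per $
Elm ranks first.

elm, M = 17.1 MN·m per $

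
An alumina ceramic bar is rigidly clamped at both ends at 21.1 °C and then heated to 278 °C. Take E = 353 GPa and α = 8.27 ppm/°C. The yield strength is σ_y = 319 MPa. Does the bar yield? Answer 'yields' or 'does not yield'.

ΔT = 256.9 K. Constrained thermal stress σ = E·α·ΔT = 353.0×10³ MPa × 8.27×10⁻⁶ × 256.9 = 750 MPa (compressive).
Compare to σ_y = 319 MPa: σ ≥ σ_y, so it yields.

yields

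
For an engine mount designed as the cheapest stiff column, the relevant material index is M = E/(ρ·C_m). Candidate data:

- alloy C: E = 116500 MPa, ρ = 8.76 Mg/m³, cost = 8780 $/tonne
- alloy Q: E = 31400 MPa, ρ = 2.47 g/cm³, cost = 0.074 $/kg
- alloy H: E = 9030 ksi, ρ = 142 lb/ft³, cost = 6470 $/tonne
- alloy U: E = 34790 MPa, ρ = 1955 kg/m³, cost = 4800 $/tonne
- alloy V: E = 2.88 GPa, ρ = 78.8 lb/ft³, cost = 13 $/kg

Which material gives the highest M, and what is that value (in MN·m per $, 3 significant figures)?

Normalizing units and computing the index:
  alloy C: E = 116.5 GPa, ρ = 8760 kg/m³, cost = 8.780 $/kg
  alloy Q: E = 31.40 GPa, ρ = 2470 kg/m³, cost = 0.07400 $/kg
  alloy H: E = 62.26 GPa, ρ = 2275 kg/m³, cost = 6.470 $/kg
  alloy U: E = 34.79 GPa, ρ = 1955 kg/m³, cost = 4.800 $/kg
  alloy V: E = 2.880 GPa, ρ = 1262 kg/m³, cost = 13.00 $/kg
  alloy Q: M = 172 MN·m per $
  alloy H: M = 4.23 MN·m per $
  alloy U: M = 3.71 MN·m per $
  alloy C: M = 1.51 MN·m per $
  alloy V: M = 0.176 MN·m per $
Highest index: alloy Q.

alloy Q, M = 172 MN·m per $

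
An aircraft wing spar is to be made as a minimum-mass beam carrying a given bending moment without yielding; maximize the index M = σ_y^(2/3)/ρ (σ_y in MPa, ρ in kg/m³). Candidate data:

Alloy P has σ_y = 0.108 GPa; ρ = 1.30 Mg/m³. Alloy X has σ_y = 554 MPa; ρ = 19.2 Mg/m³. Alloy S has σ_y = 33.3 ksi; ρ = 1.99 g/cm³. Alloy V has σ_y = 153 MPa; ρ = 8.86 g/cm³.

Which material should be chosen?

alloy S

After converting to SI:
  alloy P: σ_y = 108.0 MPa, ρ = 1300 kg/m³
  alloy X: σ_y = 554.0 MPa, ρ = 19200 kg/m³
  alloy S: σ_y = 229.6 MPa, ρ = 1990 kg/m³
  alloy V: σ_y = 153.0 MPa, ρ = 8860 kg/m³
  alloy S: M = 18.8×10⁻³
  alloy P: M = 17.4×10⁻³
  alloy X: M = 3.51×10⁻³
  alloy V: M = 3.23×10⁻³
Alloy S ranks first.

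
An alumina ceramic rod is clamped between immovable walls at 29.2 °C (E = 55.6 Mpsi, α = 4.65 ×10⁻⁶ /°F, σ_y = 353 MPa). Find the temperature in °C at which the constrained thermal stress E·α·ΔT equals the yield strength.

E = 55.6 Mpsi = 383.3 GPa.
α = 4.65×10⁻⁶/°F × 9/5 = 8.37×10⁻⁶/K.
E·α·ΔT = 353.0 MPa ⇒ ΔT = 353.0 / (383.3×10³ × 8.37×10⁻⁶) = 110.0 K.
T = 29.2 + 110.0 = 139.2 °C.

139 °C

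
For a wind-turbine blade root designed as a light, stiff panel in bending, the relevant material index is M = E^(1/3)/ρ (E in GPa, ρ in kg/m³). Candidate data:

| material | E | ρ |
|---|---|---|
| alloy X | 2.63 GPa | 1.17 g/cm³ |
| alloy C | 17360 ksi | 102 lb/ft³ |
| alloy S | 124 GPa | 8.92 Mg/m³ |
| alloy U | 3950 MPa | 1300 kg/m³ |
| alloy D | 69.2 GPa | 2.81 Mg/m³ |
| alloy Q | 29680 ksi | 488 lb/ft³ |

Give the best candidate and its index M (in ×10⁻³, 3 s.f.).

alloy C, M = 3.02×10⁻³

Normalizing units and computing the index:
  alloy X: E = 2.630 GPa, ρ = 1170 kg/m³
  alloy C: E = 119.7 GPa, ρ = 1634 kg/m³
  alloy S: E = 124.0 GPa, ρ = 8920 kg/m³
  alloy U: E = 3.950 GPa, ρ = 1300 kg/m³
  alloy D: E = 69.20 GPa, ρ = 2810 kg/m³
  alloy Q: E = 204.6 GPa, ρ = 7817 kg/m³
  alloy C: M = 3.02×10⁻³
  alloy D: M = 1.46×10⁻³
  alloy U: M = 1.22×10⁻³
  alloy X: M = 1.18×10⁻³
  alloy Q: M = 0.754×10⁻³
  alloy S: M = 0.559×10⁻³
The maximum is for alloy C.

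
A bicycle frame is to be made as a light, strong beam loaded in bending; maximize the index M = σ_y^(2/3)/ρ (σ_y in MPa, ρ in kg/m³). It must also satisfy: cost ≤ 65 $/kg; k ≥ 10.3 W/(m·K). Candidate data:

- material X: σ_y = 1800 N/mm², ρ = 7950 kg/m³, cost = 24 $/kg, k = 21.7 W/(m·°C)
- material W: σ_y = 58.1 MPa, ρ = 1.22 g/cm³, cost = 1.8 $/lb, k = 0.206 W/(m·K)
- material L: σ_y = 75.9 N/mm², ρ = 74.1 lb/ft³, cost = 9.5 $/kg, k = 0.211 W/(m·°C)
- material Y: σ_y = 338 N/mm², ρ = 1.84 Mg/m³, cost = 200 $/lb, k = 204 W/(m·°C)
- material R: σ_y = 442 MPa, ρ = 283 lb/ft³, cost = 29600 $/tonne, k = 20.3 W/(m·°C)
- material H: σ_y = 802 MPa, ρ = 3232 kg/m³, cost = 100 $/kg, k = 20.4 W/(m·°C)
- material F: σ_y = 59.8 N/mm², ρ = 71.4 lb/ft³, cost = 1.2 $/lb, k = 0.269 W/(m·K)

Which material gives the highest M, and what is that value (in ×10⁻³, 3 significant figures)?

material X, M = 18.6×10⁻³

Screen on constraints: cost ≤ 65 $/kg; k ≥ 10.3 W/(m·K). Survivors: material X, material R.
In SI units:
  material X: σ_y = 1800 MPa, ρ = 7950 kg/m³
  material R: σ_y = 442.0 MPa, ρ = 4533 kg/m³
  material X: M = 18.6×10⁻³
  material R: M = 12.8×10⁻³
The maximum is for material X.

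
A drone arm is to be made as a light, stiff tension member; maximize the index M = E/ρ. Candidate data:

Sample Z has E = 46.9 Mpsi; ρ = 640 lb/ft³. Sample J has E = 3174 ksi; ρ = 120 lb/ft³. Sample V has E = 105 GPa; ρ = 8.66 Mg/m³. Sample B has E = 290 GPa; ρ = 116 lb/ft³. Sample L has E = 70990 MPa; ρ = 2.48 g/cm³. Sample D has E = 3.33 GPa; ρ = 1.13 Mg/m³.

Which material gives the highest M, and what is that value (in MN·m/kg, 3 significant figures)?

sample B, M = 156 MN·m/kg

After converting to SI:
  sample Z: E = 323.4 GPa, ρ = 10250 kg/m³
  sample J: E = 21.88 GPa, ρ = 1922 kg/m³
  sample V: E = 105.0 GPa, ρ = 8660 kg/m³
  sample B: E = 290.0 GPa, ρ = 1858 kg/m³
  sample L: E = 70.99 GPa, ρ = 2480 kg/m³
  sample D: E = 3.330 GPa, ρ = 1130 kg/m³
  sample B: M = 156 MN·m/kg
  sample Z: M = 31.5 MN·m/kg
  sample L: M = 28.6 MN·m/kg
  sample V: M = 12.1 MN·m/kg
  sample J: M = 11.4 MN·m/kg
  sample D: M = 2.95 MN·m/kg
The maximum is for sample B.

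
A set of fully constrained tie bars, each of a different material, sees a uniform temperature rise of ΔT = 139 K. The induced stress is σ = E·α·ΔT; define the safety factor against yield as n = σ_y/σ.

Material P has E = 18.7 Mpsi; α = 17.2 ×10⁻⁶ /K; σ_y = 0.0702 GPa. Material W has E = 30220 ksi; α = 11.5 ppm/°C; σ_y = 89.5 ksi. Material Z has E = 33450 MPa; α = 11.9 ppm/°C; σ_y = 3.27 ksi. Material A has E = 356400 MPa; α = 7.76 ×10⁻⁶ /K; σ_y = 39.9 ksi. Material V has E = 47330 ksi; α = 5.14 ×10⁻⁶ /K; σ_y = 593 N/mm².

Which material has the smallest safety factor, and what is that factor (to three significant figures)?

material P, n = 0.228

Converting E to GPa, α to ×10⁻⁶/K, σ_y to MPa, then σ and n for each:
  material P: E = 128.9, α = 17.2, σ_y = 70.20 → σ = 308 MPa, n = 0.228
  material W: E = 208.4, α = 11.5, σ_y = 617.1 → σ = 333 MPa, n = 1.85
  material Z: E = 33.45, α = 11.9, σ_y = 22.55 → σ = 55.3 MPa, n = 0.407
  material A: E = 356.4, α = 7.76, σ_y = 275.1 → σ = 384 MPa, n = 0.716
  material V: E = 326.3, α = 5.14, σ_y = 593.0 → σ = 233 MPa, n = 2.54
The minimum is material P at n = 0.228.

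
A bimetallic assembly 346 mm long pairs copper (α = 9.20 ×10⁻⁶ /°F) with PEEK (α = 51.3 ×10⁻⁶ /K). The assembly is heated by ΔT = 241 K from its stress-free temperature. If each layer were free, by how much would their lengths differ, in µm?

2900 µm

copper: α = 9.20×10⁻⁶/°F × 9/5 = 16.6×10⁻⁶/K.
Δα = |16.6 − 51.3|×10⁻⁶/K = 34.7×10⁻⁶/K.
ΔL_mismatch = Δα·L·ΔT = 34.7×10⁻⁶ × 346.0 mm × 241.0 K = 2900 µm.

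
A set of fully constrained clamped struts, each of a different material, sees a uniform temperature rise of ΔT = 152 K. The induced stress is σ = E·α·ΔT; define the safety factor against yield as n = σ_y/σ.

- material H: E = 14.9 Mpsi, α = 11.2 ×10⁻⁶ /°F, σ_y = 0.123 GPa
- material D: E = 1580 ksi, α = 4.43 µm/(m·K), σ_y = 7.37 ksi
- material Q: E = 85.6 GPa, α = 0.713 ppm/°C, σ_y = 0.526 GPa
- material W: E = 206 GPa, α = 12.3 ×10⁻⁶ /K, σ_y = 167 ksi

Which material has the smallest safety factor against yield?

With everything in SI (GPa, ×10⁻⁶/K, MPa):
  material H: E = 102.7, α = 20.2, σ_y = 123.0 → σ = 315 MPa, n = 0.391
  material D: E = 10.89, α = 4.43, σ_y = 50.81 → σ = 7.34 MPa, n = 6.93
  material Q: E = 85.60, α = 0.713, σ_y = 526.0 → σ = 9.28 MPa, n = 56.7
  material W: E = 206.0, α = 12.3, σ_y = 1151 → σ = 385 MPa, n = 2.99
Smallest n: material H with n = 0.391.

material H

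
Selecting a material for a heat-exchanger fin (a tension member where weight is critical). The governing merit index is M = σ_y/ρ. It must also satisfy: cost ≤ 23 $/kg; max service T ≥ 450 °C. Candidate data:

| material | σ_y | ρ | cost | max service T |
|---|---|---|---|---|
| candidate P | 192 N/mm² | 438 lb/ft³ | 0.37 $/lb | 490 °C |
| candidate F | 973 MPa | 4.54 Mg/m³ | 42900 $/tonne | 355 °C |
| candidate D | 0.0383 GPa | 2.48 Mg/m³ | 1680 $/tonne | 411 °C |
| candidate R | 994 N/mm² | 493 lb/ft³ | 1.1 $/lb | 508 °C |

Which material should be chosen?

candidate R

Screen on constraints: cost ≤ 23 $/kg; max service T ≥ 450 °C. Survivors: candidate P, candidate R.
Normalizing units and computing the index:
  candidate P: σ_y = 192.0 MPa, ρ = 7016 kg/m³
  candidate R: σ_y = 994.0 MPa, ρ = 7897 kg/m³
  candidate R: M = 126 kN·m/kg
  candidate P: M = 27.4 kN·m/kg
Candidate R has the largest M.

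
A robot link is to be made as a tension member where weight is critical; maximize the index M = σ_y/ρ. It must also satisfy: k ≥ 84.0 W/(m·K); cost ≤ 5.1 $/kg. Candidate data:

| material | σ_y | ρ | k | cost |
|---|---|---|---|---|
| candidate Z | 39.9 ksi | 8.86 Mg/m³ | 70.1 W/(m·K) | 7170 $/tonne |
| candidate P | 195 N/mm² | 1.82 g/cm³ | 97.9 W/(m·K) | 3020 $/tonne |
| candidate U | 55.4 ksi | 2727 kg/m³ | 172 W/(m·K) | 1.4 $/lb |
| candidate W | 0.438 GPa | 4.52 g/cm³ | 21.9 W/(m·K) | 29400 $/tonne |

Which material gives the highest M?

candidate U

Screen on constraints: k ≥ 84.0 W/(m·K); cost ≤ 5.1 $/kg. Survivors: candidate P, candidate U.
After converting to SI:
  candidate P: σ_y = 195.0 MPa, ρ = 1820 kg/m³
  candidate U: σ_y = 382.0 MPa, ρ = 2727 kg/m³
  candidate U: M = 140 kN·m/kg
  candidate P: M = 107 kN·m/kg
Candidate U ranks first.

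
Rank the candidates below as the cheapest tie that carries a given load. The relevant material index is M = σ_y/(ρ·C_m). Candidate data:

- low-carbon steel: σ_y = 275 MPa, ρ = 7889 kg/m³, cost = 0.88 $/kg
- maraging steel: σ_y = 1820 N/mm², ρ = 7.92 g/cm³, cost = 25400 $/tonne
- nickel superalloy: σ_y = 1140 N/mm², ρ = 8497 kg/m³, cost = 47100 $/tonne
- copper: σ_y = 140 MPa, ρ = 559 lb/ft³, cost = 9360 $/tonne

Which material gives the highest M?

Convert each candidate to consistent units, then evaluate M:
  low-carbon steel: σ_y = 275.0 MPa, ρ = 7889 kg/m³, cost = 0.8800 $/kg
  maraging steel: σ_y = 1820 MPa, ρ = 7920 kg/m³, cost = 25.40 $/kg
  nickel superalloy: σ_y = 1140 MPa, ρ = 8497 kg/m³, cost = 47.10 $/kg
  copper: σ_y = 140.0 MPa, ρ = 8954 kg/m³, cost = 9.360 $/kg
  low-carbon steel: M = 39.6 kN·m per $
  maraging steel: M = 9.05 kN·m per $
  nickel superalloy: M = 2.85 kN·m per $
  copper: M = 1.67 kN·m per $
Highest index: low-carbon steel.

low-carbon steel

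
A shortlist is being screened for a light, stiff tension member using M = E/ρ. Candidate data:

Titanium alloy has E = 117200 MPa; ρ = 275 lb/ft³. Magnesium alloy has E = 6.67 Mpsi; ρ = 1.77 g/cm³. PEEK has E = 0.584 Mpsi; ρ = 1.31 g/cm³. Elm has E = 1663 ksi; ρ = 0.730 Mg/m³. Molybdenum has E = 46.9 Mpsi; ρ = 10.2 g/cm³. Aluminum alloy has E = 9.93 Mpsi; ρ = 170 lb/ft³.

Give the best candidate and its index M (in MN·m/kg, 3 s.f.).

Convert each candidate to consistent units, then evaluate M:
  titanium alloy: E = 117.2 GPa, ρ = 4405 kg/m³
  magnesium alloy: E = 45.99 GPa, ρ = 1770 kg/m³
  PEEK: E = 4.027 GPa, ρ = 1310 kg/m³
  elm: E = 11.47 GPa, ρ = 730.0 kg/m³
  molybdenum: E = 323.4 GPa, ρ = 10200 kg/m³
  aluminum alloy: E = 68.46 GPa, ρ = 2723 kg/m³
  molybdenum: M = 31.7 MN·m/kg
  titanium alloy: M = 26.6 MN·m/kg
  magnesium alloy: M = 26.0 MN·m/kg
  aluminum alloy: M = 25.1 MN·m/kg
  elm: M = 15.7 MN·m/kg
  PEEK: M = 3.07 MN·m/kg
The maximum is for molybdenum.

molybdenum, M = 31.7 MN·m/kg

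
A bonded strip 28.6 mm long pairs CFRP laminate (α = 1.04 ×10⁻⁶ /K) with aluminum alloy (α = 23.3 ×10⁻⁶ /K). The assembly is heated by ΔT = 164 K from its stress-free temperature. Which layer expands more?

aluminum alloy

α(CFRP laminate) = 1.04×10⁻⁶/K vs α(aluminum alloy) = 23.3×10⁻⁶/K.
Higher α expands more for the same ΔT: aluminum alloy.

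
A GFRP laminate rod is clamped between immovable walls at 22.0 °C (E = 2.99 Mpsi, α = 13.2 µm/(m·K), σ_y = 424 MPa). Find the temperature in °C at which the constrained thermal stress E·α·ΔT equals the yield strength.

E = 2.99 Mpsi = 20.62 GPa.
E·α·ΔT = 424.0 MPa ⇒ ΔT = 424.0 / (20.62×10³ × 13.2×10⁻⁶) = 1558 K.
T = 22.0 + 1558 = 1580 °C.

1580 °C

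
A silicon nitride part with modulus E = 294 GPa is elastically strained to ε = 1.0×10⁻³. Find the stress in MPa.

294 MPa

σ = E·ε = 294000 MPa × 1.0×10⁻³ = 294 MPa.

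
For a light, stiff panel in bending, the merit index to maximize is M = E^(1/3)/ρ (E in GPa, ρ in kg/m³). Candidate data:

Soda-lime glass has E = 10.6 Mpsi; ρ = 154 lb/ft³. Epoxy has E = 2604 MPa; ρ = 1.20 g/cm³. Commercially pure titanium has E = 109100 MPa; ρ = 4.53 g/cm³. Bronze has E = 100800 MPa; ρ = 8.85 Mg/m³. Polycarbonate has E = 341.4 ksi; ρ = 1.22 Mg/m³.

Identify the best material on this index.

soda-lime glass

Normalizing units and computing the index:
  soda-lime glass: E = 73.08 GPa, ρ = 2467 kg/m³
  epoxy: E = 2.604 GPa, ρ = 1200 kg/m³
  commercially pure titanium: E = 109.1 GPa, ρ = 4530 kg/m³
  bronze: E = 100.8 GPa, ρ = 8850 kg/m³
  polycarbonate: E = 2.354 GPa, ρ = 1220 kg/m³
  soda-lime glass: M = 1.69×10⁻³
  epoxy: M = 1.15×10⁻³
  polycarbonate: M = 1.09×10⁻³
  commercially pure titanium: M = 1.05×10⁻³
  bronze: M = 0.526×10⁻³
The maximum is for soda-lime glass.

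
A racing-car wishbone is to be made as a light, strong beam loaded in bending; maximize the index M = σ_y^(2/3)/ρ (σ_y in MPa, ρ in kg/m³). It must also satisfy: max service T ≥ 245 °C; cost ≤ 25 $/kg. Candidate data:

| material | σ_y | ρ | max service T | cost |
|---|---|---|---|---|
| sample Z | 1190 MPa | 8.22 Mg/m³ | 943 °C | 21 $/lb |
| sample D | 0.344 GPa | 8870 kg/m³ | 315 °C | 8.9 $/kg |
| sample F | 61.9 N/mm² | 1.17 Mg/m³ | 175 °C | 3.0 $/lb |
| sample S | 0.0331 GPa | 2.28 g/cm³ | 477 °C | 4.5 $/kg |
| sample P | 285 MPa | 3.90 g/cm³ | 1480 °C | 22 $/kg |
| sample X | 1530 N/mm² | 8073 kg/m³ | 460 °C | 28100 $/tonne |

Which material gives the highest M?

Screen on constraints: max service T ≥ 245 °C; cost ≤ 25 $/kg. Survivors: sample D, sample S, sample P.
In SI units:
  sample D: σ_y = 344.0 MPa, ρ = 8870 kg/m³
  sample S: σ_y = 33.10 MPa, ρ = 2280 kg/m³
  sample P: σ_y = 285.0 MPa, ρ = 3900 kg/m³
  sample P: M = 11.1×10⁻³
  sample D: M = 5.53×10⁻³
  sample S: M = 4.52×10⁻³
Highest index: sample P.

sample P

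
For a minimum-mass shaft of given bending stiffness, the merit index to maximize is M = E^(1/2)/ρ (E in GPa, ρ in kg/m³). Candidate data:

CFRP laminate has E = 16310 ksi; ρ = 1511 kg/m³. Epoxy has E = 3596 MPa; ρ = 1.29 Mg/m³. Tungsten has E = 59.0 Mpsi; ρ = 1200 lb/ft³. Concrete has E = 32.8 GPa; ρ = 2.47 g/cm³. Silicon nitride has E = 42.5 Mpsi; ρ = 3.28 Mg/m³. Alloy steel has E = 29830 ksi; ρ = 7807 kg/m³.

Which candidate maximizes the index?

Normalizing units and computing the index:
  CFRP laminate: E = 112.5 GPa, ρ = 1511 kg/m³
  epoxy: E = 3.596 GPa, ρ = 1290 kg/m³
  tungsten: E = 406.8 GPa, ρ = 19220 kg/m³
  concrete: E = 32.80 GPa, ρ = 2470 kg/m³
  silicon nitride: E = 293.0 GPa, ρ = 3280 kg/m³
  alloy steel: E = 205.7 GPa, ρ = 7807 kg/m³
  CFRP laminate: M = 7.02×10⁻³
  silicon nitride: M = 5.22×10⁻³
  concrete: M = 2.32×10⁻³
  alloy steel: M = 1.84×10⁻³
  epoxy: M = 1.47×10⁻³
  tungsten: M = 1.05×10⁻³
CFRP laminate has the largest M.

CFRP laminate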